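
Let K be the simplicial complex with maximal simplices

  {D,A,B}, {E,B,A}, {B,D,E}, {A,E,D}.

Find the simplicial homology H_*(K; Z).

H_0 ≅ Z,  H_1 = 0,  H_2 ≅ Z.

Take the total order A < B < D < E on the vertex set. Then K (dimension 2) consists of the simplices:

  0-simplices (4): A, B, D, E
  1-simplices (6): AB, AD, AE, BD, BE, DE
  2-simplices (4): ABD, ABE, ADE, BDE

giving chain groups C_0 ≅ Z^4, C_1 ≅ Z^6, C_2 ≅ Z^4.

The boundary map ∂_1: C_1 → C_0 sends each edge [p,q] (with p < q) to q − p.
The resulting 4×6 matrix has rank 3, and its Smith normal form has invariant factors (1,1,1).

The boundary map ∂_2: C_2 → C_1 sends each 2-simplex [p,q,r] to [q,r] − [p,r] + [p,q]. For instance
  ∂BDE = DE − BE + BD,
  ∂ABE = BE − AE + AB.
The 6×4 boundary matrix has rank 3 and Smith normal form diag(1,1,1).

From H_k ≅ ker(∂_k) / im(∂_{k+1}) we obtain:

  H_0: rank C_0 − rank ∂_1 = 4 − 3 = 1, and the invariant factors of ∂_1 are all 1, so H_0 = Z.
  H_1: rank ker ∂_1 − rank ∂_2 = (6 − 3) − 3 = 0, and the invariant factors of ∂_2 are all 1, so H_1 = 0.
  H_2: rank ker ∂_2 − rank ∂_3 = (4 − 3) − 0 = 1, and there is no ∂_3, so H_2 = Z.

As a check, the Euler characteristic is 4 − 6 + 4 = 2, which agrees with 1 − 0 + 1 = 2.
(K is a triangulation of the 2-sphere S^2.)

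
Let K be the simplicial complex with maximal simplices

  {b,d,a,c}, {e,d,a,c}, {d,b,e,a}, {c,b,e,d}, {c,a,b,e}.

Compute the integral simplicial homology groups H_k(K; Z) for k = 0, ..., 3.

Take the total order a < b < c < d < e on the vertex set. Then K (dimension 3) consists of the simplices:

  0-simplices (5): a, b, c, d, e
  1-simplices (10): ab, ac, ad, ae, bc, bd, be, cd, ce, de
  2-simplices (10): abc, abd, abe, acd, ace, ade, bcd, bce, bde, cde
  3-simplices (5): abcd, abce, abde, acde, bcde

so the chain groups are C_0 ≅ Z^5, C_1 ≅ Z^10, C_2 ≅ Z^10, C_3 ≅ Z^5.

∂_1: C_1 → C_0 sends each edge [p,q] (with p < q) to q − p. For instance
  ∂ac = c − a.
The resulting 5×10 matrix has rank 4, and its Smith normal form has invariant factors (1,1,1,1).

Boundary ∂_2: C_2 → C_1 sends each 2-simplex [p,q,r] to [q,r] − [p,r] + [p,q]. For instance
  ∂ade = de − ae + ad,
  ∂acd = cd − ad + ac.
The resulting 10×10 matrix has rank 6, and its Smith normal form has invariant factors (1,1,1,1,1,1).

∂_3: C_3 → C_2 sends each 3-simplex σ to the alternating sum Σ_i (−1)^i (σ with its i-th vertex removed). For instance
  ∂abce = bce − ace + abe − abc,
  ∂abde = bde − ade + abe − abd.
As a 10×5 matrix over Z this has rank 4, with invariant factors (1,1,1,1).

Now H_k = ker ∂_k / im ∂_{k+1}, so:

  H_0: rank C_0 − rank ∂_1 = 5 − 4 = 1, and the invariant factors of ∂_1 are all 1, so H_0 ≅ Z.
  H_1: rank ker ∂_1 − rank ∂_2 = (10 − 4) − 6 = 0, and the invariant factors of ∂_2 are all 1, so H_1 ≅ 0.
  H_2: rank ker ∂_2 − rank ∂_3 = (10 − 6) − 4 = 0, and the invariant factors of ∂_3 are all 1, so H_2 ≅ 0.
  H_3: rank ker ∂_3 − rank ∂_4 = (5 − 4) − 0 = 1, and there is no ∂_4, so H_3 ≅ Z.

As a check, the Euler characteristic is 5 − 10 + 10 − 5 = 0, which agrees with 1 − 0 + 0 − 1 = 0.

H_0 ≅ Z,  H_1 = 0,  H_2 = 0,  H_3 ≅ Z.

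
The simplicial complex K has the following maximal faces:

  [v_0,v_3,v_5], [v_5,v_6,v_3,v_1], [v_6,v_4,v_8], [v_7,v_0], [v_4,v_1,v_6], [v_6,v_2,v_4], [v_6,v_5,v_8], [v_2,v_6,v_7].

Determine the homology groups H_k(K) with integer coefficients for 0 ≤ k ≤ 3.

We work with the vertex ordering v_0 < v_1 < v_2 < v_3 < v_4 < v_5 < v_6 < v_7 < v_8. The simplices of K, each written with vertices in increasing order, are:

  0-simplices (9): [v_0], [v_1], [v_2], [v_3], [v_4], [v_5], [v_6], [v_7], [v_8]
  1-simplices (18): (18 of them)
  2-simplices (10): [v_0,v_3,v_5], [v_1,v_3,v_5], [v_1,v_3,v_6], [v_1,v_4,v_6], [v_1,v_5,v_6], [v_2,v_4,v_6], [v_2,v_6,v_7], [v_3,v_5,v_6], [v_4,v_6,v_8], [v_5,v_6,v_8]
  3-simplices (1): [v_1,v_3,v_5,v_6]

so the chain groups are C_0 ≅ Z^9, C_1 ≅ Z^18, C_2 ≅ Z^10, C_3 ≅ Z^1.

∂_1: C_1 → C_0 is given by ∂[p,q] = [q] − [p]. For instance
  ∂[v_2,v_4] = [v_4] − [v_2].
The 9×18 boundary matrix has rank 8 and Smith normal form diag(1,1,1,1,1,1,1,1).

∂_2: C_2 → C_1 acts by ∂[p,q,r] = [q,r] − [p,r] + [p,q]. For instance
  ∂[v_2,v_6,v_7] = [v_6,v_7] − [v_2,v_7] + [v_2,v_6],
  ∂[v_4,v_6,v_8] = [v_6,v_8] − [v_4,v_8] + [v_4,v_6].
The 18×10 boundary matrix has rank 9 and Smith normal form diag(1,1,1,1,1,1,1,1,1).

∂_3: C_3 → C_2 sends each 3-simplex σ to the alternating sum Σ_i (−1)^i (σ with its i-th vertex removed). For instance
  ∂[v_1,v_3,v_5,v_6] = [v_3,v_5,v_6] − [v_1,v_5,v_6] + [v_1,v_3,v_6] − [v_1,v_3,v_5].
The 10×1 boundary matrix has rank 1 and Smith normal form diag(1).

Reading off H_k = ker ∂_k / im ∂_{k+1}:

  H_0: rank C_0 − rank ∂_1 = 9 − 8 = 1, and the invariant factors of ∂_1 are all 1, so H_0 = Z.
  H_1: rank ker ∂_1 − rank ∂_2 = (18 − 8) − 9 = 1, and the invariant factors of ∂_2 are all 1, so H_1 = Z.
  H_2: rank ker ∂_2 − rank ∂_3 = (10 − 9) − 1 = 0, and the invariant factors of ∂_3 are all 1, so H_2 = 0.
  H_3: rank ker ∂_3 − rank ∂_4 = (1 − 1) − 0 = 0, and there is no ∂_4, so H_3 = 0.

H_0 = Z,  H_1 = Z,  H_2 = 0,  H_3 = 0.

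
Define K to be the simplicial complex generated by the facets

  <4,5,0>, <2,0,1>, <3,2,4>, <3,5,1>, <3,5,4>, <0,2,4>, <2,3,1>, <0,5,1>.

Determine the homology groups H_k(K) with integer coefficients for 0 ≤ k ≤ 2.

Fix the vertex order 0 < 1 < 2 < 3 < 4 < 5 and write every simplex with vertices in increasing order. Then dim K = 2 and the simplices of K are:

  0-simplices (6): [0], [1], [2], [3], [4], [5]
  1-simplices (12): [0,1], [0,2], [0,4], [0,5], [1,2], [1,3], [1,5], [2,3], [2,4], [3,4], [3,5], [4,5]
  2-simplices (8): [0,1,2], [0,1,5], [0,2,4], [0,4,5], [1,2,3], [1,3,5], [2,3,4], [3,4,5]

giving chain groups C_0 ≅ Z^6, C_1 ≅ Z^12, C_2 ≅ Z^8.

Boundary ∂_1: C_1 → C_0 is given by ∂[p,q] = [q] − [p]. For instance
  ∂[4,5] = [5] − [4].
As a 6×12 matrix over Z this has rank 5, with invariant factors (1,1,1,1,1).

Boundary ∂_2: C_2 → C_1 maps a triangle to the signed sum of its edges. For instance
  ∂[0,2,4] = [2,4] − [0,4] + [0,2],
  ∂[1,2,3] = [2,3] − [1,3] + [1,2].
The 12×8 boundary matrix has rank 7 and Smith normal form diag(1,1,1,1,1,1,1).

Reading off H_k = ker ∂_k / im ∂_{k+1}:

  H_0: rank C_0 − rank ∂_1 = 6 − 5 = 1, and the invariant factors of ∂_1 are all 1, so H_0 ≅ Z.
  H_1: rank ker ∂_1 − rank ∂_2 = (12 − 5) − 7 = 0, and the invariant factors of ∂_2 are all 1, so H_1 ≅ 0.
  H_2: rank ker ∂_2 − rank ∂_3 = (8 − 7) − 0 = 1, and there is no ∂_3, so H_2 ≅ Z.

(K is a triangulation of the 2-sphere S^2.)

H_0 = Z,  H_1 = 0,  H_2 = Z.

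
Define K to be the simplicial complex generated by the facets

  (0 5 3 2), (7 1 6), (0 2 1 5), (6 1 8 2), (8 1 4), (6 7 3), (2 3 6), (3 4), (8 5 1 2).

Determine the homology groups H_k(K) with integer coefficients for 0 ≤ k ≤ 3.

Order the vertices as 0 < 1 < 2 < 3 < 4 < 5 < 6 < 7 < 8. Listing each simplex with vertices in this order, K has dimension 3 with simplices:

  0-simplices (9): [0], [1], [2], [3], [4], [5], [6], [7], [8]
  1-simplices (22): [0,1], [0,2], [0,3], [0,5], [1,2], [1,4], [1,5], [1,6], [1,7], [1,8], [2,3], [2,5], [2,6], [2,8], [3,4], [3,5], [3,6], [3,7], [4,8], [5,8], [6,7], [6,8]
  2-simplices (17): [0,1,2], [0,1,5], [0,2,3], [0,2,5], [0,3,5], [1,2,5], [1,2,6], [1,2,8], [1,4,8], [1,5,8], [1,6,7], [1,6,8], [2,3,5], [2,3,6], [2,5,8], [2,6,8], [3,6,7]
  3-simplices (4): [0,1,2,5], [0,2,3,5], [1,2,5,8], [1,2,6,8]

giving chain groups C_0 ≅ Z^9, C_1 ≅ Z^22, C_2 ≅ Z^17, C_3 ≅ Z^4.

∂_1: C_1 → C_0 sends each edge [p,q] (with p < q) to q − p. For instance
  ∂[4,8] = [8] − [4].
The 9×22 boundary matrix has rank 8 and Smith normal form diag(1,1,1,1,1,1,1,1).

∂_2: C_2 → C_1 sends each 2-simplex [p,q,r] to [q,r] − [p,r] + [p,q]. For instance
  ∂[3,6,7] = [6,7] − [3,7] + [3,6],
  ∂[0,1,5] = [1,5] − [0,5] + [0,1].
The resulting 22×17 matrix has rank 13, and its Smith normal form has invariant factors (1,1,1,1,1,1,1,1,1,1,1,1,1).

The boundary map ∂_3: C_3 → C_2 sends each 3-simplex σ to the alternating sum Σ_i (−1)^i (σ with its i-th vertex removed). For instance
  ∂[0,1,2,5] = [1,2,5] − [0,2,5] + [0,1,5] − [0,1,2],
  ∂[0,2,3,5] = [2,3,5] − [0,3,5] + [0,2,5] − [0,2,3].
As a 17×4 matrix over Z this has rank 4, with invariant factors (1,1,1,1).

From H_k ≅ ker(∂_k) / im(∂_{k+1}) we obtain:

  H_0: rank C_0 − rank ∂_1 = 9 − 8 = 1, and the invariant factors of ∂_1 are all 1, so H_0 = Z.
  H_1: rank ker ∂_1 − rank ∂_2 = (22 − 8) − 13 = 1, and the invariant factors of ∂_2 are all 1, so H_1 = Z.
  H_2: rank ker ∂_2 − rank ∂_3 = (17 − 13) − 4 = 0, and the invariant factors of ∂_3 are all 1, so H_2 = 0.
  H_3: rank ker ∂_3 − rank ∂_4 = (4 − 4) − 0 = 0, and there is no ∂_4, so H_3 = 0.

H_0 ≅ Z,  H_1 ≅ Z,  H_2 = 0,  H_3 = 0.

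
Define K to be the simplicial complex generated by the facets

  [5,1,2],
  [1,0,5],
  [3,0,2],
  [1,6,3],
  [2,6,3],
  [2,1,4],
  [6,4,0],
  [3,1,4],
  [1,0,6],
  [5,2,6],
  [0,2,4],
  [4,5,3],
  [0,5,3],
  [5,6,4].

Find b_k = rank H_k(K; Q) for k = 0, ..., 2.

Fix the vertex order 0 < 1 < 2 < 3 < 4 < 5 < 6 and write every simplex with vertices in increasing order. Then dim K = 2 and the simplices of K are:

  0-simplices (7): [0], [1], [2], [3], [4], [5], [6]
  1-simplices (21): [0,1], [0,2], [0,3], [0,4], [0,5], [0,6], [1,2], [1,3], [1,4], [1,5], [1,6], [2,3], [2,4], [2,5], [2,6], [3,4], [3,5], [3,6], [4,5], [4,6], [5,6]
  2-simplices (14): [0,1,5], [0,1,6], [0,2,3], [0,2,4], [0,3,5], [0,4,6], [1,2,4], [1,2,5], [1,3,4], [1,3,6], [2,3,6], [2,5,6], [3,4,5], [4,5,6]

Hence C_0 ≅ Z^7, C_1 ≅ Z^21, C_2 ≅ Z^14.

The boundary map ∂_1: C_1 → C_0 maps an edge to its endpoints' difference, ∂[p,q] = q − p.
The resulting 7×21 matrix has rank 6, and its Smith normal form has invariant factors (1,1,1,1,1,1).

The boundary map ∂_2: C_2 → C_1 maps a triangle to the signed sum of its edges. For instance
  ∂[0,1,5] = [1,5] − [0,5] + [0,1],
  ∂[1,3,6] = [3,6] − [1,6] + [1,3].
The 21×14 boundary matrix has rank 13 and Smith normal form diag(1,1,1,1,1,1,1,1,1,1,1,1,1).

Now H_k = ker ∂_k / im ∂_{k+1}, so:

  H_0: rank C_0 − rank ∂_1 = 7 − 6 = 1, and the invariant factors of ∂_1 are all 1, so H_0 = Z.
  H_1: rank ker ∂_1 − rank ∂_2 = (21 − 6) − 13 = 2, and the invariant factors of ∂_2 are all 1, so H_1 = Z^2.
  H_2: rank ker ∂_2 − rank ∂_3 = (14 − 13) − 0 = 1, and there is no ∂_3, so H_2 = Z.

As a check, the Euler characteristic is 7 − 21 + 14 = 0, which agrees with 1 − 2 + 1 = 0.
(K is a triangulation of the torus T^2.)

Hence the Betti numbers are b_0 = 1, b_1 = 2, b_2 = 1.

b_0 = 1, b_1 = 2, b_2 = 1.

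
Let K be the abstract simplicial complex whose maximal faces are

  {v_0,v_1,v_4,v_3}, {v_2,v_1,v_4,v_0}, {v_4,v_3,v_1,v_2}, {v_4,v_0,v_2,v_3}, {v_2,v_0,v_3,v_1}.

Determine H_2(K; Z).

Fix the vertex order v_0 < v_1 < v_2 < v_3 < v_4 and write every simplex with vertices in increasing order. Then dim K = 3 and the simplices of K are:

  0-simplices (5): [v_0], [v_1], [v_2], [v_3], [v_4]
  1-simplices (10): [v_0,v_1], [v_0,v_2], [v_0,v_3], [v_0,v_4], [v_1,v_2], [v_1,v_3], [v_1,v_4], [v_2,v_3], [v_2,v_4], [v_3,v_4]
  2-simplices (10): [v_0,v_1,v_2], [v_0,v_1,v_3], [v_0,v_1,v_4], [v_0,v_2,v_3], [v_0,v_2,v_4], [v_0,v_3,v_4], [v_1,v_2,v_3], [v_1,v_2,v_4], [v_1,v_3,v_4], [v_2,v_3,v_4]
  3-simplices (5): [v_0,v_1,v_2,v_3], [v_0,v_1,v_2,v_4], [v_0,v_1,v_3,v_4], [v_0,v_2,v_3,v_4], [v_1,v_2,v_3,v_4]

so the chain groups are C_0 ≅ Z^5, C_1 ≅ Z^10, C_2 ≅ Z^10, C_3 ≅ Z^5.

Boundary ∂_1: C_1 → C_0 sends each edge [p,q] (with p < q) to q − p. For instance
  ∂[v_2,v_3] = [v_3] − [v_2].
This gives a 5×10 integer matrix of rank 4; reducing to Smith normal form yields diagonal entries (1,1,1,1).

The boundary map ∂_2: C_2 → C_1 maps a triangle to the signed sum of its edges. For instance
  ∂[v_1,v_2,v_3] = [v_2,v_3] − [v_1,v_3] + [v_1,v_2],
  ∂[v_2,v_3,v_4] = [v_3,v_4] − [v_2,v_4] + [v_2,v_3].
This gives a 10×10 integer matrix of rank 6; reducing to Smith normal form yields diagonal entries (1,1,1,1,1,1).

∂_3: C_3 → C_2 sends each 3-simplex σ to the alternating sum Σ_i (−1)^i (σ with its i-th vertex removed). For instance
  ∂[v_0,v_1,v_2,v_4] = [v_1,v_2,v_4] − [v_0,v_2,v_4] + [v_0,v_1,v_4] − [v_0,v_1,v_2],
  ∂[v_0,v_2,v_3,v_4] = [v_2,v_3,v_4] − [v_0,v_3,v_4] + [v_0,v_2,v_4] − [v_0,v_2,v_3].
As a 10×5 matrix over Z this has rank 4, with invariant factors (1,1,1,1).

Reading off H_k = ker ∂_k / im ∂_{k+1}:

  H_2: rank ker ∂_2 − rank ∂_3 = (10 − 6) − 4 = 0, and the invariant factors of ∂_3 are all 1, so H_2 = 0.

H_2 ≅ 0.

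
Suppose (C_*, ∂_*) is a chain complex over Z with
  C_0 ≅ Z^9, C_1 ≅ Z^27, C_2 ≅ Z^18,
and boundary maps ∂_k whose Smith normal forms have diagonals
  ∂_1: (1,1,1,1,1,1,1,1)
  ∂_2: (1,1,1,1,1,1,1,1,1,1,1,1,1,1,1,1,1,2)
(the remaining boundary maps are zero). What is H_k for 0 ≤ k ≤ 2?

H_0 = Z,  H_1 = Z ⊕ Z/2,  H_2 = 0.

H_0: b_0 = 9 − 0 − 8 = 1; torsion from ∂_1 factors > 1: none. So H_0 = Z.
H_1: b_1 = 27 − 8 − 18 = 1; torsion from ∂_2 factors > 1: [2]. So H_1 = Z ⊕ Z/2.
H_2: b_2 = 18 − 18 − 0 = 0; torsion from ∂_3 factors > 1: none. So H_2 = 0.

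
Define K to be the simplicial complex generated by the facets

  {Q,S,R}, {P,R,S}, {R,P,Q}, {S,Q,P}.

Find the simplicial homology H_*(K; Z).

K has 4 vertices, 6 edges, 4 triangles.
rank ∂_0 = 0, rank ∂_1 = 3 ⇒ b_0 = 4 − 0 − 3 = 1; all invariant factors of ∂_1 are 1 so no torsion. So H_0 = Z.
rank ∂_1 = 3, rank ∂_2 = 3 ⇒ b_1 = 6 − 3 − 3 = 0; all invariant factors of ∂_2 are 1 so no torsion. So H_1 = 0.
rank ∂_2 = 3, rank ∂_3 = 0 ⇒ b_2 = 4 − 3 − 0 = 1. So H_2 = Z.

H_0 = Z,  H_1 = 0,  H_2 = Z.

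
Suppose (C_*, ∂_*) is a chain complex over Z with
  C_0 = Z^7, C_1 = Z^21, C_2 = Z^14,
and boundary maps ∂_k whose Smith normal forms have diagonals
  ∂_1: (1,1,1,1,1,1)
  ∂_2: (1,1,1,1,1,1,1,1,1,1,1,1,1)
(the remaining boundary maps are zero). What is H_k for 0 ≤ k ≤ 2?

H_0: b_0 = 7 − 0 − 6 = 1; torsion from ∂_1 factors > 1: none. So H_0 ≅ Z.
H_1: b_1 = 21 − 6 − 13 = 2; torsion from ∂_2 factors > 1: none. So H_1 ≅ Z^2.
H_2: b_2 = 14 − 13 − 0 = 1; torsion from ∂_3 factors > 1: none. So H_2 ≅ Z.

H_0 ≅ Z,  H_1 ≅ Z^2,  H_2 ≅ Z.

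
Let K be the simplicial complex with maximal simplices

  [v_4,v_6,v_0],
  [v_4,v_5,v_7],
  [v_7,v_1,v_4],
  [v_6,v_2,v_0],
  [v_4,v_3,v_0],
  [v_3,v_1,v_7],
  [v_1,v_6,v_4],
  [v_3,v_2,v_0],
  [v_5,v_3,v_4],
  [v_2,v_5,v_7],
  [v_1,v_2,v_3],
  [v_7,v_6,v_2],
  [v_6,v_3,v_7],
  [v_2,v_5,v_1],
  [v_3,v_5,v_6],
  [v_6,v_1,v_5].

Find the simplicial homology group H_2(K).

H_2 ≅ Z.

We work with the vertex ordering v_0 < v_1 < v_2 < v_3 < v_4 < v_5 < v_6 < v_7. The simplices of K, each written with vertices in increasing order, are:

  0-simplices (8): [v_0], [v_1], [v_2], [v_3], [v_4], [v_5], [v_6], [v_7]
  1-simplices (24): (24 of them)
  2-simplices (16): (16 of them)

Hence C_0 ≅ Z^8, C_1 ≅ Z^24, C_2 ≅ Z^16.

The boundary map ∂_1: C_1 → C_0 maps an edge to its endpoints' difference, ∂[p,q] = q − p. For instance
  ∂[v_1,v_5] = [v_5] − [v_1].
This gives a 8×24 integer matrix of rank 7; reducing to Smith normal form yields diagonal entries (1,1,1,1,1,1,1).

The boundary map ∂_2: C_2 → C_1 maps a triangle to the signed sum of its edges. For instance
  ∂[v_3,v_5,v_6] = [v_5,v_6] − [v_3,v_6] + [v_3,v_5],
  ∂[v_0,v_2,v_6] = [v_2,v_6] − [v_0,v_6] + [v_0,v_2].
The 24×16 boundary matrix has rank 15 and Smith normal form diag(1,1,1,1,1,1,1,1,1,1,1,1,1,1,1).

Reading off H_k = ker ∂_k / im ∂_{k+1}:

  H_2: rank ker ∂_2 − rank ∂_3 = (16 − 15) − 0 = 1, and there is no ∂_3, so H_2 ≅ Z.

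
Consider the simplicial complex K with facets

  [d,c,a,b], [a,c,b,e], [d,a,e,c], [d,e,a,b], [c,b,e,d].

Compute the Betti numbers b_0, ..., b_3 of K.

b_0 = 1, b_1 = 0, b_2 = 0, b_3 = 1.

Take the total order a < b < c < d < e on the vertex set. Then K (dimension 3) consists of the simplices:

  0-simplices (5): a, b, c, d, e
  1-simplices (10): ab, ac, ad, ae, bc, bd, be, cd, ce, de
  2-simplices (10): abc, abd, abe, acd, ace, ade, bcd, bce, bde, cde
  3-simplices (5): abcd, abce, abde, acde, bcde

so the chain groups are C_0 ≅ Z^5, C_1 ≅ Z^10, C_2 ≅ Z^10, C_3 ≅ Z^5.

Boundary ∂_1: C_1 → C_0 maps an edge to its endpoints' difference, ∂[p,q] = q − p. For instance
  ∂ce = e − c.
This gives a 5×10 integer matrix of rank 4; reducing to Smith normal form yields diagonal entries (1,1,1,1).

The boundary map ∂_2: C_2 → C_1 sends each 2-simplex [p,q,r] to [q,r] − [p,r] + [p,q]. For instance
  ∂abc = bc − ac + ab,
  ∂bcd = cd − bd + bc.
As a 10×10 matrix over Z this has rank 6, with invariant factors (1,1,1,1,1,1).

The boundary map ∂_3: C_3 → C_2 sends each 3-simplex σ to the alternating sum Σ_i (−1)^i (σ with its i-th vertex removed). For instance
  ∂abce = bce − ace + abe − abc,
  ∂abcd = bcd − acd + abd − abc.
The resulting 10×5 matrix has rank 4, and its Smith normal form has invariant factors (1,1,1,1).

From H_k ≅ ker(∂_k) / im(∂_{k+1}) we obtain:

  H_0: rank C_0 − rank ∂_1 = 5 − 4 = 1, and the invariant factors of ∂_1 are all 1, so H_0 = Z.
  H_1: rank ker ∂_1 − rank ∂_2 = (10 − 4) − 6 = 0, and the invariant factors of ∂_2 are all 1, so H_1 = 0.
  H_2: rank ker ∂_2 − rank ∂_3 = (10 − 6) − 4 = 0, and the invariant factors of ∂_3 are all 1, so H_2 = 0.
  H_3: rank ker ∂_3 − rank ∂_4 = (5 − 4) − 0 = 1, and there is no ∂_4, so H_3 = Z.

Hence the Betti numbers are b_0 = 1, b_1 = 0, b_2 = 0, b_3 = 1.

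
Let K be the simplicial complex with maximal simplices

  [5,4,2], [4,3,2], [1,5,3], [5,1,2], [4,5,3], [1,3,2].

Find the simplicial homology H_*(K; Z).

H_0 = Z,  H_1 = 0,  H_2 = Z.

Order the vertices as 1 < 2 < 3 < 4 < 5. Listing each simplex with vertices in this order, K has dimension 2 with simplices:

  0-simplices (5): [1], [2], [3], [4], [5]
  1-simplices (9): [1,2], [1,3], [1,5], [2,3], [2,4], [2,5], [3,4], [3,5], [4,5]
  2-simplices (6): [1,2,3], [1,2,5], [1,3,5], [2,3,4], [2,4,5], [3,4,5]

giving chain groups C_0 ≅ Z^5, C_1 ≅ Z^9, C_2 ≅ Z^6.

Boundary ∂_1: C_1 → C_0 is given by ∂[p,q] = [q] − [p]. For instance
  ∂[1,2] = [2] − [1].
The 5×9 boundary matrix has rank 4 and Smith normal form diag(1,1,1,1).

The boundary map ∂_2: C_2 → C_1 maps a triangle to the signed sum of its edges. For instance
  ∂[2,3,4] = [3,4] − [2,4] + [2,3],
  ∂[1,2,5] = [2,5] − [1,5] + [1,2].
As a 9×6 matrix over Z this has rank 5, with invariant factors (1,1,1,1,1).

Computing H_k = (kernel of ∂_k) / (image of ∂_{k+1}):

  H_0: rank C_0 − rank ∂_1 = 5 − 4 = 1, and the invariant factors of ∂_1 are all 1, so H_0 = Z.
  H_1: rank ker ∂_1 − rank ∂_2 = (9 − 4) − 5 = 0, and the invariant factors of ∂_2 are all 1, so H_1 = 0.
  H_2: rank ker ∂_2 − rank ∂_3 = (6 − 5) − 0 = 1, and there is no ∂_3, so H_2 = Z.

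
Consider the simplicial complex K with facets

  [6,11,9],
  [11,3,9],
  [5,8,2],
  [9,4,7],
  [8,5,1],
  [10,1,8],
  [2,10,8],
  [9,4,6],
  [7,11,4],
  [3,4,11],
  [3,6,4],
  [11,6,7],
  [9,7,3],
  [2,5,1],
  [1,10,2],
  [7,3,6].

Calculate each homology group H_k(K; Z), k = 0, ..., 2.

H_0 = Z^2,  H_1 = Z/2,  H_2 = Z.

Order the vertices as 1 < 2 < 3 < 4 < 5 < 6 < 7 < 8 < 9 < 10 < 11. Listing each simplex with vertices in this order, K has dimension 2 with simplices:

  0-simplices (11): [1], [2], [3], [4], [5], [6], [7], [8], [9], [10], [11]
  1-simplices (24): (24 of them)
  2-simplices (16): [1,2,5], [1,2,10], [1,5,8], [1,8,10], [2,5,8], [2,8,10], [3,4,6], [3,4,11], [3,6,7], [3,7,9], [3,9,11], [4,6,9], [4,7,9], [4,7,11], [6,7,11], [6,9,11]

Hence C_0 ≅ Z^11, C_1 ≅ Z^24, C_2 ≅ Z^16.

Boundary ∂_1: C_1 → C_0 is given by ∂[p,q] = [q] − [p]. For instance
  ∂[1,5] = [5] − [1].
This gives a 11×24 integer matrix of rank 9; reducing to Smith normal form yields diagonal entries (1,1,1,1,1,1,1,1,1).

∂_2: C_2 → C_1 maps a triangle to the signed sum of its edges. For instance
  ∂[2,8,10] = [8,10] − [2,10] + [2,8],
  ∂[6,9,11] = [9,11] − [6,11] + [6,9].
As a 24×16 matrix over Z this has rank 15, with invariant factors (1,1,1,1,1,1,1,1,1,1,1,1,1,1,2).

Now H_k = ker ∂_k / im ∂_{k+1}, so:

  H_0: rank C_0 − rank ∂_1 = 11 − 9 = 2, and the invariant factors of ∂_1 are all 1, so H_0 ≅ Z^2.
  H_1: rank ker ∂_1 − rank ∂_2 = (24 − 9) − 15 = 0, and ∂_2 has invariant factor 2 > 1, so H_1 ≅ Z/2.
  H_2: rank ker ∂_2 − rank ∂_3 = (16 − 15) − 0 = 1, and there is no ∂_3, so H_2 ≅ Z.

As a check, the Euler characteristic is 11 − 24 + 16 = 3, which agrees with 2 − 0 + 1 = 3.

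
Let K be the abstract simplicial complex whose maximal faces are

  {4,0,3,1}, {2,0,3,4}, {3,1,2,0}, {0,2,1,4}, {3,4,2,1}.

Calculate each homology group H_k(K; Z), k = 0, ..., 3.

H_0 = Z,  H_1 = 0,  H_2 = 0,  H_3 = Z.

Order the vertices as 0 < 1 < 2 < 3 < 4. Listing each simplex with vertices in this order, K has dimension 3 with simplices:

  0-simplices (5): [0], [1], [2], [3], [4]
  1-simplices (10): [0,1], [0,2], [0,3], [0,4], [1,2], [1,3], [1,4], [2,3], [2,4], [3,4]
  2-simplices (10): [0,1,2], [0,1,3], [0,1,4], [0,2,3], [0,2,4], [0,3,4], [1,2,3], [1,2,4], [1,3,4], [2,3,4]
  3-simplices (5): [0,1,2,3], [0,1,2,4], [0,1,3,4], [0,2,3,4], [1,2,3,4]

so the chain groups are C_0 ≅ Z^5, C_1 ≅ Z^10, C_2 ≅ Z^10, C_3 ≅ Z^5.

Boundary ∂_1: C_1 → C_0 sends each edge [p,q] (with p < q) to q − p.
As a 5×10 matrix over Z this has rank 4, with invariant factors (1,1,1,1).

The boundary map ∂_2: C_2 → C_1 maps a triangle to the signed sum of its edges. For instance
  ∂[0,2,4] = [2,4] − [0,4] + [0,2],
  ∂[0,2,3] = [2,3] − [0,3] + [0,2].
The resulting 10×10 matrix has rank 6, and its Smith normal form has invariant factors (1,1,1,1,1,1).

Boundary ∂_3: C_3 → C_2 sends each 3-simplex σ to the alternating sum Σ_i (−1)^i (σ with its i-th vertex removed). For instance
  ∂[1,2,3,4] = [2,3,4] − [1,3,4] + [1,2,4] − [1,2,3],
  ∂[0,2,3,4] = [2,3,4] − [0,3,4] + [0,2,4] − [0,2,3].
As a 10×5 matrix over Z this has rank 4, with invariant factors (1,1,1,1).

Now H_k = ker ∂_k / im ∂_{k+1}, so:

  H_0: rank C_0 − rank ∂_1 = 5 − 4 = 1, and the invariant factors of ∂_1 are all 1, so H_0 ≅ Z.
  H_1: rank ker ∂_1 − rank ∂_2 = (10 − 4) − 6 = 0, and the invariant factors of ∂_2 are all 1, so H_1 ≅ 0.
  H_2: rank ker ∂_2 − rank ∂_3 = (10 − 6) − 4 = 0, and the invariant factors of ∂_3 are all 1, so H_2 ≅ 0.
  H_3: rank ker ∂_3 − rank ∂_4 = (5 − 4) − 0 = 1, and there is no ∂_4, so H_3 ≅ Z.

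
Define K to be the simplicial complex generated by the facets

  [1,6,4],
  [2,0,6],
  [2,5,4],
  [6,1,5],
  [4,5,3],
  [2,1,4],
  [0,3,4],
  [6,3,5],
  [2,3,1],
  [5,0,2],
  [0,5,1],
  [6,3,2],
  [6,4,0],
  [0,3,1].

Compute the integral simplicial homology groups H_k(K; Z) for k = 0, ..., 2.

We work with the vertex ordering 0 < 1 < 2 < 3 < 4 < 5 < 6. The simplices of K, each written with vertices in increasing order, are:

  0-simplices (7): [0], [1], [2], [3], [4], [5], [6]
  1-simplices (21): [0,1], [0,2], [0,3], [0,4], [0,5], [0,6], [1,2], [1,3], [1,4], [1,5], [1,6], [2,3], [2,4], [2,5], [2,6], [3,4], [3,5], [3,6], [4,5], [4,6], [5,6]
  2-simplices (14): [0,1,3], [0,1,5], [0,2,5], [0,2,6], [0,3,4], [0,4,6], [1,2,3], [1,2,4], [1,4,6], [1,5,6], [2,3,6], [2,4,5], [3,4,5], [3,5,6]

giving chain groups C_0 ≅ Z^7, C_1 ≅ Z^21, C_2 ≅ Z^14.

Boundary ∂_1: C_1 → C_0 is given by ∂[p,q] = [q] − [p].
As a 7×21 matrix over Z this has rank 6, with invariant factors (1,1,1,1,1,1).

The boundary map ∂_2: C_2 → C_1 maps a triangle to the signed sum of its edges. For instance
  ∂[3,5,6] = [5,6] − [3,6] + [3,5],
  ∂[0,4,6] = [4,6] − [0,6] + [0,4].
The resulting 21×14 matrix has rank 13, and its Smith normal form has invariant factors (1,1,1,1,1,1,1,1,1,1,1,1,1).

Reading off H_k = ker ∂_k / im ∂_{k+1}:

  H_0: rank C_0 − rank ∂_1 = 7 − 6 = 1, and the invariant factors of ∂_1 are all 1, so H_0 ≅ Z.
  H_1: rank ker ∂_1 − rank ∂_2 = (21 − 6) − 13 = 2, and the invariant factors of ∂_2 are all 1, so H_1 ≅ Z^2.
  H_2: rank ker ∂_2 − rank ∂_3 = (14 − 13) − 0 = 1, and there is no ∂_3, so H_2 ≅ Z.

As a check, the Euler characteristic is 7 − 21 + 14 = 0, which agrees with 1 − 2 + 1 = 0.

H_0 ≅ Z,  H_1 ≅ Z^2,  H_2 ≅ Z.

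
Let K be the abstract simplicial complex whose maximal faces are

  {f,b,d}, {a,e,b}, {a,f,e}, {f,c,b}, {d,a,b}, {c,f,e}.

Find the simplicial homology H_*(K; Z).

Fix the vertex order a < b < c < d < e < f and write every simplex with vertices in increasing order. Then dim K = 2 and the simplices of K are:

  0-simplices (6): a, b, c, d, e, f
  1-simplices (12): ab, ad, ae, af, bc, bd, be, bf, ce, cf, df, ef
  2-simplices (6): abd, abe, aef, bcf, bdf, cef

so the chain groups are C_0 ≅ Z^6, C_1 ≅ Z^12, C_2 ≅ Z^6.

The boundary map ∂_1: C_1 → C_0 maps an edge to its endpoints' difference, ∂[p,q] = q − p.
The 6×12 boundary matrix has rank 5 and Smith normal form diag(1,1,1,1,1).

∂_2: C_2 → C_1 maps a triangle to the signed sum of its edges. For instance
  ∂abd = bd − ad + ab,
  ∂bdf = df − bf + bd.
As a 12×6 matrix over Z this has rank 6, with invariant factors (1,1,1,1,1,1).

Computing H_k = (kernel of ∂_k) / (image of ∂_{k+1}):

  H_0: rank C_0 − rank ∂_1 = 6 − 5 = 1, and the invariant factors of ∂_1 are all 1, so H_0 ≅ Z.
  H_1: rank ker ∂_1 − rank ∂_2 = (12 − 5) − 6 = 1, and the invariant factors of ∂_2 are all 1, so H_1 ≅ Z.
  H_2: rank ker ∂_2 − rank ∂_3 = (6 − 6) − 0 = 0, and there is no ∂_3, so H_2 ≅ 0.

(K is a triangulation of the cylinder S^1 x I.)

H_0 = Z,  H_1 = Z,  H_2 = 0.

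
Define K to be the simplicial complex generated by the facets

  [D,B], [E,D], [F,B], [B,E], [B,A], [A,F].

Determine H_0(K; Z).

K has 5 vertices, 6 edges.
rank ∂_0 = 0, rank ∂_1 = 4 ⇒ b_0 = 5 − 0 − 4 = 1; all invariant factors of ∂_1 are 1 so no torsion. So H_0 ≅ Z.

H_0 = Z.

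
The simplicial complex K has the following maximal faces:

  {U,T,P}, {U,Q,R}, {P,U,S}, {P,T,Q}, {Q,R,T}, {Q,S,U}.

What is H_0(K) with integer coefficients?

H_0 = Z.

Take the total order P < Q < R < S < T < U on the vertex set. Then K (dimension 2) consists of the simplices:

  0-simplices (6): P, Q, R, S, T, U
  1-simplices (12): PQ, PS, PT, PU, QR, QS, QT, QU, RT, RU, SU, TU
  2-simplices (6): PQT, PSU, PTU, QRT, QRU, QSU

so the chain groups are C_0 ≅ Z^6, C_1 ≅ Z^12, C_2 ≅ Z^6.

The boundary map ∂_1: C_1 → C_0 is given by ∂[p,q] = [q] − [p]. For instance
  ∂RT = T − R.
This gives a 6×12 integer matrix of rank 5; reducing to Smith normal form yields diagonal entries (1,1,1,1,1).

The boundary map ∂_2: C_2 → C_1 maps a triangle to the signed sum of its edges. For instance
  ∂QRT = RT − QT + QR,
  ∂QRU = RU − QU + QR.
The resulting 12×6 matrix has rank 6, and its Smith normal form has invariant factors (1,1,1,1,1,1).

From H_k ≅ ker(∂_k) / im(∂_{k+1}) we obtain:

  H_0: rank C_0 − rank ∂_1 = 6 − 5 = 1, and the invariant factors of ∂_1 are all 1, so H_0 = Z.

(K is a triangulation of the cylinder S^1 x I.)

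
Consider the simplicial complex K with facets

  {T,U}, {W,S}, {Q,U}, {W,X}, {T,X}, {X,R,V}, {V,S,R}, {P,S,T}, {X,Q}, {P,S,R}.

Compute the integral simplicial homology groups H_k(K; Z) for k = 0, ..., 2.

Fix the vertex order P < Q < R < S < T < U < V < W < X and write every simplex with vertices in increasing order. Then dim K = 2 and the simplices of K are:

  0-simplices (9): P, Q, R, S, T, U, V, W, X
  1-simplices (15): PR, PS, PT, QU, QX, RS, RV, RX, ST, SV, SW, TU, TX, VX, WX
  2-simplices (4): PRS, PST, RSV, RVX

Hence C_0 ≅ Z^9, C_1 ≅ Z^15, C_2 ≅ Z^4.

∂_1: C_1 → C_0 is given by ∂[p,q] = [q] − [p]. For instance
  ∂WX = X − W.
The resulting 9×15 matrix has rank 8, and its Smith normal form has invariant factors (1,1,1,1,1,1,1,1).

∂_2: C_2 → C_1 maps a triangle to the signed sum of its edges. For instance
  ∂RVX = VX − RX + RV,
  ∂PST = ST − PT + PS.
The resulting 15×4 matrix has rank 4, and its Smith normal form has invariant factors (1,1,1,1).

From H_k ≅ ker(∂_k) / im(∂_{k+1}) we obtain:

  H_0: rank C_0 − rank ∂_1 = 9 − 8 = 1, and the invariant factors of ∂_1 are all 1, so H_0 ≅ Z.
  H_1: rank ker ∂_1 − rank ∂_2 = (15 − 8) − 4 = 3, and the invariant factors of ∂_2 are all 1, so H_1 ≅ Z^3.
  H_2: rank ker ∂_2 − rank ∂_3 = (4 − 4) − 0 = 0, and there is no ∂_3, so H_2 ≅ 0.

As a check, the Euler characteristic is 9 − 15 + 4 = -2, which agrees with 1 − 3 + 0 = -2.

H_0 ≅ Z,  H_1 ≅ Z^3,  H_2 = 0.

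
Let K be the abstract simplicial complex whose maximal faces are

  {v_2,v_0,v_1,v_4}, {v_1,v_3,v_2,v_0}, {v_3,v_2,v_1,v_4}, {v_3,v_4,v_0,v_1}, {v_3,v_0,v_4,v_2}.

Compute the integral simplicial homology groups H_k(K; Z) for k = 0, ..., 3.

H_0 = Z,  H_1 = 0,  H_2 = 0,  H_3 = Z.

Fix the vertex order v_0 < v_1 < v_2 < v_3 < v_4 and write every simplex with vertices in increasing order. Then dim K = 3 and the simplices of K are:

  0-simplices (5): [v_0], [v_1], [v_2], [v_3], [v_4]
  1-simplices (10): [v_0,v_1], [v_0,v_2], [v_0,v_3], [v_0,v_4], [v_1,v_2], [v_1,v_3], [v_1,v_4], [v_2,v_3], [v_2,v_4], [v_3,v_4]
  2-simplices (10): [v_0,v_1,v_2], [v_0,v_1,v_3], [v_0,v_1,v_4], [v_0,v_2,v_3], [v_0,v_2,v_4], [v_0,v_3,v_4], [v_1,v_2,v_3], [v_1,v_2,v_4], [v_1,v_3,v_4], [v_2,v_3,v_4]
  3-simplices (5): [v_0,v_1,v_2,v_3], [v_0,v_1,v_2,v_4], [v_0,v_1,v_3,v_4], [v_0,v_2,v_3,v_4], [v_1,v_2,v_3,v_4]

Hence C_0 ≅ Z^5, C_1 ≅ Z^10, C_2 ≅ Z^10, C_3 ≅ Z^5.

Boundary ∂_1: C_1 → C_0 maps an edge to its endpoints' difference, ∂[p,q] = q − p. For instance
  ∂[v_1,v_3] = [v_3] − [v_1].
The 5×10 boundary matrix has rank 4 and Smith normal form diag(1,1,1,1).

Boundary ∂_2: C_2 → C_1 acts by ∂[p,q,r] = [q,r] − [p,r] + [p,q]. For instance
  ∂[v_0,v_1,v_4] = [v_1,v_4] − [v_0,v_4] + [v_0,v_1],
  ∂[v_2,v_3,v_4] = [v_3,v_4] − [v_2,v_4] + [v_2,v_3].
The resulting 10×10 matrix has rank 6, and its Smith normal form has invariant factors (1,1,1,1,1,1).

Boundary ∂_3: C_3 → C_2 sends each 3-simplex σ to the alternating sum Σ_i (−1)^i (σ with its i-th vertex removed). For instance
  ∂[v_0,v_1,v_2,v_3] = [v_1,v_2,v_3] − [v_0,v_2,v_3] + [v_0,v_1,v_3] − [v_0,v_1,v_2],
  ∂[v_0,v_1,v_2,v_4] = [v_1,v_2,v_4] − [v_0,v_2,v_4] + [v_0,v_1,v_4] − [v_0,v_1,v_2].
This gives a 10×5 integer matrix of rank 4; reducing to Smith normal form yields diagonal entries (1,1,1,1).

Reading off H_k = ker ∂_k / im ∂_{k+1}:

  H_0: rank C_0 − rank ∂_1 = 5 − 4 = 1, and the invariant factors of ∂_1 are all 1, so H_0 = Z.
  H_1: rank ker ∂_1 − rank ∂_2 = (10 − 4) − 6 = 0, and the invariant factors of ∂_2 are all 1, so H_1 = 0.
  H_2: rank ker ∂_2 − rank ∂_3 = (10 − 6) − 4 = 0, and the invariant factors of ∂_3 are all 1, so H_2 = 0.
  H_3: rank ker ∂_3 − rank ∂_4 = (5 − 4) − 0 = 1, and there is no ∂_4, so H_3 = Z.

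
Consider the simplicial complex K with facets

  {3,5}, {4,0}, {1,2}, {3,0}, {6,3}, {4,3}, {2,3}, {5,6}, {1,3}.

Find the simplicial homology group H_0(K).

Fix the vertex order 0 < 1 < 2 < 3 < 4 < 5 < 6 and write every simplex with vertices in increasing order. Then dim K = 1 and the simplices of K are:

  0-simplices (7): [0], [1], [2], [3], [4], [5], [6]
  1-simplices (9): [0,3], [0,4], [1,2], [1,3], [2,3], [3,4], [3,5], [3,6], [5,6]

so the chain groups are C_0 ≅ Z^7, C_1 ≅ Z^9.

Boundary ∂_1: C_1 → C_0 maps an edge to its endpoints' difference, ∂[p,q] = q − p. For instance
  ∂[0,3] = [3] − [0].
The resulting 7×9 matrix has rank 6, and its Smith normal form has invariant factors (1,1,1,1,1,1).

Now H_k = ker ∂_k / im ∂_{k+1}, so:

  H_0: rank C_0 − rank ∂_1 = 7 − 6 = 1, and the invariant factors of ∂_1 are all 1, so H_0 ≅ Z.

(K is a triangulation of a wedge of 3 circles.)

H_0 ≅ Z.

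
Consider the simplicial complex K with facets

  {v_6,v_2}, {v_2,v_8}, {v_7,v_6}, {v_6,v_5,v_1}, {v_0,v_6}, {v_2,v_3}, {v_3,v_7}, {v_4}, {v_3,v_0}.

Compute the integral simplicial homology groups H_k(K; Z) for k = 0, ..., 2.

H_0 = Z^2,  H_1 = Z^2,  H_2 = 0.

Take the total order v_0 < v_1 < v_2 < v_3 < v_4 < v_5 < v_6 < v_7 < v_8 on the vertex set. Then K (dimension 2) consists of the simplices:

  0-simplices (9): [v_0], [v_1], [v_2], [v_3], [v_4], [v_5], [v_6], [v_7], [v_8]
  1-simplices (10): [v_0,v_3], [v_0,v_6], [v_1,v_5], [v_1,v_6], [v_2,v_3], [v_2,v_6], [v_2,v_8], [v_3,v_7], [v_5,v_6], [v_6,v_7]
  2-simplices (1): [v_1,v_5,v_6]

so the chain groups are C_0 ≅ Z^9, C_1 ≅ Z^10, C_2 ≅ Z^1.

∂_1: C_1 → C_0 sends each edge [p,q] (with p < q) to q − p. For instance
  ∂[v_5,v_6] = [v_6] − [v_5].
As a 9×10 matrix over Z this has rank 7, with invariant factors (1,1,1,1,1,1,1).

∂_2: C_2 → C_1 sends each 2-simplex [p,q,r] to [q,r] − [p,r] + [p,q]. For instance
  ∂[v_1,v_5,v_6] = [v_5,v_6] − [v_1,v_6] + [v_1,v_5].
This gives a 10×1 integer matrix of rank 1; reducing to Smith normal form yields diagonal entries (1).

Now H_k = ker ∂_k / im ∂_{k+1}, so:

  H_0: rank C_0 − rank ∂_1 = 9 − 7 = 2, and the invariant factors of ∂_1 are all 1, so H_0 ≅ Z^2.
  H_1: rank ker ∂_1 − rank ∂_2 = (10 − 7) − 1 = 2, and the invariant factors of ∂_2 are all 1, so H_1 ≅ Z^2.
  H_2: rank ker ∂_2 − rank ∂_3 = (1 − 1) − 0 = 0, and there is no ∂_3, so H_2 ≅ 0.

As a check, the Euler characteristic is 9 − 10 + 1 = 0, which agrees with 2 − 2 + 0 = 0.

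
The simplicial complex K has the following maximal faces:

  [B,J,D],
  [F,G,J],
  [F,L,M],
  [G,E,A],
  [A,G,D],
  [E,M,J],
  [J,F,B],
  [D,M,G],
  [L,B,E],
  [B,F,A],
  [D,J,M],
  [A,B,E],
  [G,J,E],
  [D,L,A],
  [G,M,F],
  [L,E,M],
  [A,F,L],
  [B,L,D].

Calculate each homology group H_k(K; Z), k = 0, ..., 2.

Fix the vertex order A < B < D < E < F < G < J < L < M and write every simplex with vertices in increasing order. Then dim K = 2 and the simplices of K are:

  0-simplices (9): A, B, D, E, F, G, J, L, M
  1-simplices (27): AB, AD, AE, AF, AG, AL, BD, BE, BF, BJ, BL, DG, DJ, DL, DM, EG, EJ, EL, EM, FG, FJ, FL, FM, GJ, GM, JM, LM
  2-simplices (18): ABE, ABF, ADG, ADL, AEG, AFL, BDJ, BDL, BEL, BFJ, DGM, DJM, EGJ, EJM, ELM, FGJ, FGM, FLM

so the chain groups are C_0 ≅ Z^9, C_1 ≅ Z^27, C_2 ≅ Z^18.

∂_1: C_1 → C_0 sends each edge [p,q] (with p < q) to q − p. For instance
  ∂BF = F − B.
The 9×27 boundary matrix has rank 8 and Smith normal form diag(1,1,1,1,1,1,1,1).

Boundary ∂_2: C_2 → C_1 sends each 2-simplex [p,q,r] to [q,r] − [p,r] + [p,q]. For instance
  ∂EJM = JM − EM + EJ,
  ∂AFL = FL − AL + AF.
As a 27×18 matrix over Z this has rank 18, with invariant factors (1,1,1,1,1,1,1,1,1,1,1,1,1,1,1,1,1,2).

From H_k ≅ ker(∂_k) / im(∂_{k+1}) we obtain:

  H_0: rank C_0 − rank ∂_1 = 9 − 8 = 1, and the invariant factors of ∂_1 are all 1, so H_0 = Z.
  H_1: rank ker ∂_1 − rank ∂_2 = (27 − 8) − 18 = 1, and ∂_2 has invariant factor 2 > 1, so H_1 = Z × Z/2.
  H_2: rank ker ∂_2 − rank ∂_3 = (18 − 18) − 0 = 0, and there is no ∂_3, so H_2 = 0.

(K is a triangulation of the Klein bottle.)

H_0 ≅ Z,  H_1 ≅ Z × Z/2,  H_2 = 0.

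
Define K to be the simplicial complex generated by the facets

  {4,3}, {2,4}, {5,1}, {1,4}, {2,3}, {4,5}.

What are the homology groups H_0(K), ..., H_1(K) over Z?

H_0 = Z,  H_1 = Z^2.

K has 5 vertices, 6 edges.
rank ∂_0 = 0, rank ∂_1 = 4 ⇒ b_0 = 5 − 0 − 4 = 1; all invariant factors of ∂_1 are 1 so no torsion. So H_0 = Z.
rank ∂_1 = 4, rank ∂_2 = 0 ⇒ b_1 = 6 − 4 − 0 = 2. So H_1 = Z^2.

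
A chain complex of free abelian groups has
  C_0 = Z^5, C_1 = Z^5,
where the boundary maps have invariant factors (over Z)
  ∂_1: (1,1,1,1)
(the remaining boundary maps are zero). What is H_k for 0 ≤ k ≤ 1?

H_0: b_0 = 5 − 0 − 4 = 1; torsion from ∂_1 factors > 1: none. So H_0 = Z.
H_1: b_1 = 5 − 4 − 0 = 1; torsion from ∂_2 factors > 1: none. So H_1 = Z.

H_0 = Z,  H_1 = Z.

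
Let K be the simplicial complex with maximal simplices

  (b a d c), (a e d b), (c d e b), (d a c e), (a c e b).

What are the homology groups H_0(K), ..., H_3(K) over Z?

H_0 = Z,  H_1 = 0,  H_2 = 0,  H_3 = Z.

K has 5 vertices, 10 edges, 10 triangles, 5 3-simplices.
rank ∂_0 = 0, rank ∂_1 = 4 ⇒ b_0 = 5 − 0 − 4 = 1; all invariant factors of ∂_1 are 1 so no torsion. So H_0 ≅ Z.
rank ∂_1 = 4, rank ∂_2 = 6 ⇒ b_1 = 10 − 4 − 6 = 0; all invariant factors of ∂_2 are 1 so no torsion. So H_1 ≅ 0.
rank ∂_2 = 6, rank ∂_3 = 4 ⇒ b_2 = 10 − 6 − 4 = 0; all invariant factors of ∂_3 are 1 so no torsion. So H_2 ≅ 0.
rank ∂_3 = 4, rank ∂_4 = 0 ⇒ b_3 = 5 − 4 − 0 = 1. So H_3 ≅ Z.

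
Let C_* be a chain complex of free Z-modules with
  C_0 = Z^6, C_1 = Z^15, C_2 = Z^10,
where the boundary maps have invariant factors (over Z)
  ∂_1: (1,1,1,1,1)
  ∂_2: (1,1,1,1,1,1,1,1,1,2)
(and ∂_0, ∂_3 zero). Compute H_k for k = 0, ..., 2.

H_0 ≅ Z,  H_1 ≅ Z/2Z,  H_2 = 0.

H_0: b_0 = 6 − 0 − 5 = 1; torsion from ∂_1 factors > 1: none. So H_0 ≅ Z.
H_1: b_1 = 15 − 5 − 10 = 0; torsion from ∂_2 factors > 1: [2]. So H_1 ≅ Z/2Z.
H_2: b_2 = 10 − 10 − 0 = 0; torsion from ∂_3 factors > 1: none. So H_2 ≅ 0.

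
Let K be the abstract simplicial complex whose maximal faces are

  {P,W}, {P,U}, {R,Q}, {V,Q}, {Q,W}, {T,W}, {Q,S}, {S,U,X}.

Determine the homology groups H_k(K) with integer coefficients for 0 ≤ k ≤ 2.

K has 9 vertices, 10 edges, 1 triangle.
rank ∂_0 = 0, rank ∂_1 = 8 ⇒ b_0 = 9 − 0 − 8 = 1; all invariant factors of ∂_1 are 1 so no torsion. So H_0 ≅ Z.
rank ∂_1 = 8, rank ∂_2 = 1 ⇒ b_1 = 10 − 8 − 1 = 1; all invariant factors of ∂_2 are 1 so no torsion. So H_1 ≅ Z.
rank ∂_2 = 1, rank ∂_3 = 0 ⇒ b_2 = 1 − 1 − 0 = 0. So H_2 ≅ 0.

H_0 ≅ Z,  H_1 ≅ Z,  H_2 = 0.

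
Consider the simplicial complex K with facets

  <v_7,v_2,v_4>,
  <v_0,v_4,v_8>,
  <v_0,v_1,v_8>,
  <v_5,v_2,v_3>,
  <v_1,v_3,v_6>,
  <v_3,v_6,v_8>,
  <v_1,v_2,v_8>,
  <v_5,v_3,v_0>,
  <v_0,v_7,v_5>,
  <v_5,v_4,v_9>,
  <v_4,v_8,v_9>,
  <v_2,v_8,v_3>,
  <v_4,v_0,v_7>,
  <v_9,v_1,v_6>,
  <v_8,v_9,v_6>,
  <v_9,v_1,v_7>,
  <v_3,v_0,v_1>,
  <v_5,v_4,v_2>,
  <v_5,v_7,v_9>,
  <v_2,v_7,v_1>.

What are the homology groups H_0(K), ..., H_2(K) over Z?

H_0 = Z,  H_1 = Z ⊕ Z/2,  H_2 = 0.

Fix the vertex order v_0 < v_1 < v_2 < v_3 < v_4 < v_5 < v_6 < v_7 < v_8 < v_9 and write every simplex with vertices in increasing order. Then dim K = 2 and the simplices of K are:

  0-simplices (10): [v_0], [v_1], [v_2], [v_3], [v_4], [v_5], [v_6], [v_7], [v_8], [v_9]
  1-simplices (30): (30 of them)
  2-simplices (20): (20 of them)

giving chain groups C_0 ≅ Z^10, C_1 ≅ Z^30, C_2 ≅ Z^20.

Boundary ∂_1: C_1 → C_0 maps an edge to its endpoints' difference, ∂[p,q] = q − p. For instance
  ∂[v_4,v_7] = [v_7] − [v_4].
As a 10×30 matrix over Z this has rank 9, with invariant factors (1,1,1,1,1,1,1,1,1).

∂_2: C_2 → C_1 maps a triangle to the signed sum of its edges. For instance
  ∂[v_2,v_3,v_5] = [v_3,v_5] − [v_2,v_5] + [v_2,v_3],
  ∂[v_4,v_5,v_9] = [v_5,v_9] − [v_4,v_9] + [v_4,v_5].
The resulting 30×20 matrix has rank 20, and its Smith normal form has invariant factors (1,1,1,1,1,1,1,1,1,1,1,1,1,1,1,1,1,1,1,2).

Computing H_k = (kernel of ∂_k) / (image of ∂_{k+1}):

  H_0: rank C_0 − rank ∂_1 = 10 − 9 = 1, and the invariant factors of ∂_1 are all 1, so H_0 ≅ Z.
  H_1: rank ker ∂_1 − rank ∂_2 = (30 − 9) − 20 = 1, and ∂_2 has invariant factor 2 > 1, so H_1 ≅ Z ⊕ Z/2.
  H_2: rank ker ∂_2 − rank ∂_3 = (20 − 20) − 0 = 0, and there is no ∂_3, so H_2 ≅ 0.

As a check, the Euler characteristic is 10 − 30 + 20 = 0, which agrees with 1 − 1 + 0 = 0.
(K is a triangulation of the Klein bottle.)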